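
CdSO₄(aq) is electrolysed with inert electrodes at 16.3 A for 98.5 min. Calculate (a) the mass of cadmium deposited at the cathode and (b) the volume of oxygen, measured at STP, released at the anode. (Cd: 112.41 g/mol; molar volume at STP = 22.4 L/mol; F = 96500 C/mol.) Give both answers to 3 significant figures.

56.1 g Cd; 5.59 L O₂

Q = 16.3 × 5910 = 96330 C; n(e⁻) = 96330 / 96500 = 0.9982 mol
Cathode: Cd²⁺ + 2e⁻ → Cd → n(Cd) = 0.9982/2 = 0.4991 mol → 56.1 g
Anode: 2H₂O → O₂ + 4H⁺ + 4e⁻ → n(O₂) = 0.9982/4 = 0.2496 mol → 5.59 L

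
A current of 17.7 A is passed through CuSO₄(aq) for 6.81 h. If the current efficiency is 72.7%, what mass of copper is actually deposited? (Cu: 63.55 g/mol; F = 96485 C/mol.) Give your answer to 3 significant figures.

Q = 17.7 × 24516 = 4.339×10^5 C
n(e⁻) = 4.339×10^5 / 96485 = 4.497 mol
Cu²⁺ + 2e⁻ → Cu, so theoretical m(Cu) = 2.249 × 63.55 = 142.9 g
Actual mass = 72.7% × 142.9 = 104 g

104 g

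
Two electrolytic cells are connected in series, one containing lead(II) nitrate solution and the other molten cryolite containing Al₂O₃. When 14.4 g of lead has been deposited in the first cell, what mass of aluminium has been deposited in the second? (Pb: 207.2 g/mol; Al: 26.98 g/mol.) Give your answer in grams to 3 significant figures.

1.25 g

n(Pb) = 14.4 / 207.2 = 0.06950 mol
Pb²⁺ + 2e⁻ → Pb, so n(e⁻) = 2 × 0.06950 = 0.1390 mol
In series, the same 0.1390 mol of electrons flows through the second cell.
Al³⁺ + 3e⁻ → Al, so n(Al) = 0.1390 / 3 = 0.04633 mol
m(Al) = 0.04633 × 26.98 = 1.25 g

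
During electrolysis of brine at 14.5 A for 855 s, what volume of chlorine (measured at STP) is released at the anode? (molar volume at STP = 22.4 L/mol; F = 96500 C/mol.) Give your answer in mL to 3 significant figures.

Q = 14.5 A × 855 s = 12400 C
n(e⁻) = Q/F = 12400/96500 = 0.1285 mol
2Cl⁻ → Cl₂ + 2e⁻, so n(Cl₂) = 0.1285 / 2 = 0.06425 mol
V = 0.06425 × 22.4 = 1.439 L
= 1440 mL

1440 mL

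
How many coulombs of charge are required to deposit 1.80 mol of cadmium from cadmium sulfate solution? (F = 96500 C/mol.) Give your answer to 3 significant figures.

Cd²⁺ + 2e⁻ → Cd, so n(e⁻) = 2 × 1.80 = 3.600 mol
Q = 3.600 × 96500 = 3.474×10^5 C

3.47×10^5 C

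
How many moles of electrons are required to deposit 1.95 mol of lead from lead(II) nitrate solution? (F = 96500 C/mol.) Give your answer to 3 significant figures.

3.90 mol

Pb²⁺ + 2e⁻ → Pb, so n(e⁻) = 2 × 1.95 = 3.900 mol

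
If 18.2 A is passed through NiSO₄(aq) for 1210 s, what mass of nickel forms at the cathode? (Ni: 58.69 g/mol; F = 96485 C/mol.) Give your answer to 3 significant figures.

6.70 g

Q = 18.2 A × 1210 s = 22020 C
n(e⁻) = 22020 / 96485 = 0.2282 mol
Ni²⁺ + 2e⁻ → Ni, so n(Ni) = 0.2282 / 2 = 0.1141 mol
m = 0.1141 × 58.69 = 6.70 g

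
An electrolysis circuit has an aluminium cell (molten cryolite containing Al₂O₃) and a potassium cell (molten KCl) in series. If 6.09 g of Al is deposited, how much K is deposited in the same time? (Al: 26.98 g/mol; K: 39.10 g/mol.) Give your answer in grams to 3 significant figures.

n(Al) = 6.09 / 26.98 = 0.2257 mol
Al³⁺ + 3e⁻ → Al, so n(e⁻) = 3 × 0.2257 = 0.6771 mol
Since the cells are in series, n(e⁻) in the K cell is also 0.6771 mol.
K⁺ + e⁻ → K, so n(K) = 0.6771 mol
m(K) = 0.6771 × 39.10 = 26.5 g

26.5 g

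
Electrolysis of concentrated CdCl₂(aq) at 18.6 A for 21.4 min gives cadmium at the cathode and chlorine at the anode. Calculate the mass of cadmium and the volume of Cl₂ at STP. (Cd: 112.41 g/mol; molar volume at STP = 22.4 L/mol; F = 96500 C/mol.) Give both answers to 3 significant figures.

13.9 g Cd; 2.77 L Cl₂

Q = 18.6 × 1284 = 23880 C; n(e⁻) = 23880 / 96500 = 0.2475 mol
Cathode: Cd²⁺ + 2e⁻ → Cd → n(Cd) = 0.2475/2 = 0.1238 mol → 13.9 g
Anode: 2Cl⁻ → Cl₂ + 2e⁻ → n(Cl₂) = 0.2475/2 = 0.1238 mol → 2.77 L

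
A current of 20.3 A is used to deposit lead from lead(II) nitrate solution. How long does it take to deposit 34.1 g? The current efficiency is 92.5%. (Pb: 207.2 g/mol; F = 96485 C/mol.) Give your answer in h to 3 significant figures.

0.470 h

n(Pb) = 34.1 / 207.2 = 0.1646 mol
Pb²⁺ + 2e⁻ → Pb, so n(e⁻) = 2 × 0.1646 = 0.3292 mol
Q = 0.3292 × 96485 / 0.925 = 34340 C
t = Q / I = 34340 / 20.3 = 1692 s = 0.470 h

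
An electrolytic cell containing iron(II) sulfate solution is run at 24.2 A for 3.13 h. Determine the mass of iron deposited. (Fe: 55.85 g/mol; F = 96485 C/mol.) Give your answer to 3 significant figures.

78.9 g

Charge passed = 24.2 × 11268 = 2.727×10^5 C
n(e⁻) = Q/F = 2.727×10^5/96485 = 2.826 mol
Fe²⁺ + 2e⁻ → Fe, so n(Fe) = 2.826 / 2 = 1.413 mol
m = 1.413 × 55.85 = 78.9 g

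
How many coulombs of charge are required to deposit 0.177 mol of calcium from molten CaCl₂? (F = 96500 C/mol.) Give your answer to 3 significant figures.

Ca²⁺ + 2e⁻ → Ca, so n(e⁻) = 2 × 0.177 = 0.3540 mol
Q = 0.3540 × 96500 = 34160 C

34200 C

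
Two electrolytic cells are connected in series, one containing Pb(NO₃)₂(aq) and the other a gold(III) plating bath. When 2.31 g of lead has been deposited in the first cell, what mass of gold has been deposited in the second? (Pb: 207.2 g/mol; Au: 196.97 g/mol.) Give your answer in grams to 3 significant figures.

n(Pb) = 2.31 / 207.2 = 0.01115 mol
Pb²⁺ + 2e⁻ → Pb, so n(e⁻) = 2 × 0.01115 = 0.02230 mol
Same current for the same time ⇒ same n(e⁻) = 0.02230 mol in both cells.
Au³⁺ + 3e⁻ → Au, so n(Au) = 0.02230 / 3 = 0.007433 mol
m(Au) = 0.007433 × 196.97 = 1.46 g

1.46 g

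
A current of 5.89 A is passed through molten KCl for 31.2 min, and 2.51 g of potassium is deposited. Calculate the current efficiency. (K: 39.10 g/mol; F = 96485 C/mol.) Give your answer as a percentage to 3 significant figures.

Q = 5.89 × 1872 = 11030 C
n(e⁻) = 11030 / 96485 = 0.1143 mol
K⁺ + e⁻ → K, so theoretical n(K) = 0.1143 mol → 4.469 g
Efficiency = 2.51 / 4.469 = 0.5616 = 56.2%

56.2%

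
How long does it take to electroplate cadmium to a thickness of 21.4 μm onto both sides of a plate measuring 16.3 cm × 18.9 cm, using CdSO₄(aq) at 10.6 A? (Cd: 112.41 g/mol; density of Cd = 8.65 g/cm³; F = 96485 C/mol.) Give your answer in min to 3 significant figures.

30.8 min

Plated area = 2 × 16.3 × 18.9 = 616.1 cm²
Volume = 616.1 × 21.4×10⁻⁴ cm = 1.318 cm³
m(Cd) = 1.318 × 8.65 = 11.40 g
n(Cd) = 11.40 / 112.41 = 0.1014 mol; n(e⁻) = 2 × 0.1014 = 0.2028 mol
Q = 0.2028 × 96485 = 19570 C
t = 19570 / 10.6 = 1846 s = 30.8 min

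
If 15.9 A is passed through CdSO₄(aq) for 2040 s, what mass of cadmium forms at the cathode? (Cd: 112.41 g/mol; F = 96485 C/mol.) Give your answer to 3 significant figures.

18.9 g

Q = 15.9 A × 2040 s = 32440 C
Moles of electrons = 32440 / 96485 = 0.3362 mol
Cd²⁺ + 2e⁻ → Cd, so n(Cd) = 0.3362 / 2 = 0.1681 mol
m = 0.1681 × 112.41 = 18.9 g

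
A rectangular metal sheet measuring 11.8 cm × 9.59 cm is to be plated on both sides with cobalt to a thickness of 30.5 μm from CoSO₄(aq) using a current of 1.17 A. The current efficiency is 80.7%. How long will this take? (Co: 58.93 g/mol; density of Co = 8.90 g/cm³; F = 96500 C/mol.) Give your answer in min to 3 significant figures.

Plated area = 2 × 11.8 × 9.59 = 226.3 cm²
Volume = 226.3 × 30.5×10⁻⁴ cm = 0.6902 cm³
m(Co) = 0.6902 × 8.90 = 6.143 g
n(Co) = 6.143 / 58.93 = 0.1042 mol; n(e⁻) = 2 × 0.1042 = 0.2084 mol
Q = 0.2084 × 96500 / 0.807 = 24920 C
t = 24920 / 1.17 = 21300 s = 355 min

355 min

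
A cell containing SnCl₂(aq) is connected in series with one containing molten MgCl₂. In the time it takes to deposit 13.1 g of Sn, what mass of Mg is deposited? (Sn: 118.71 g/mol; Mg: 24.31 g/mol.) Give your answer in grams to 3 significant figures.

n(Sn) = 13.1 / 118.71 = 0.1104 mol
Sn²⁺ + 2e⁻ → Sn, so n(e⁻) = 2 × 0.1104 = 0.2208 mol
In series, the same 0.2208 mol of electrons flows through the second cell.
Mg²⁺ + 2e⁻ → Mg, so n(Mg) = 0.2208 / 2 = 0.1104 mol
m(Mg) = 0.1104 × 24.31 = 2.68 g

2.68 g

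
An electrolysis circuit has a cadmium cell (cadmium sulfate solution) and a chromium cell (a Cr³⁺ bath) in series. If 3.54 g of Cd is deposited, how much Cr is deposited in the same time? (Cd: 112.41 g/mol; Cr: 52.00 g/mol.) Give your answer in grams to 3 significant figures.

n(Cd) = 3.54 / 112.41 = 0.03149 mol
Cd²⁺ + 2e⁻ → Cd, so n(e⁻) = 2 × 0.03149 = 0.06298 mol
The cells are in series, so the same charge (and hence the same n(e⁻) = 0.06298 mol) passes through both.
Cr³⁺ + 3e⁻ → Cr, so n(Cr) = 0.06298 / 3 = 0.02099 mol
m(Cr) = 0.02099 × 52.00 = 1.09 g

1.09 g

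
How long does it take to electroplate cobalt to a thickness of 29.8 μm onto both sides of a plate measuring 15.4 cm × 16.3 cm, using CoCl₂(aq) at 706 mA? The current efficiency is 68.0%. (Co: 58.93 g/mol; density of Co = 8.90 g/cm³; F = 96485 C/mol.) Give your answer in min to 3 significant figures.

1510 min

Plated area = 2 × 15.4 × 16.3 = 502.0 cm²
Volume = 502.0 × 29.8×10⁻⁴ cm = 1.496 cm³
m(Co) = 1.496 × 8.90 = 13.31 g
n(Co) = 13.31 / 58.93 = 0.2259 mol; n(e⁻) = 2 × 0.2259 = 0.4518 mol
Q = 0.4518 × 96485 / 0.680 = 64110 C
t = 64110 / 0.706 = 90810 s = 1510 min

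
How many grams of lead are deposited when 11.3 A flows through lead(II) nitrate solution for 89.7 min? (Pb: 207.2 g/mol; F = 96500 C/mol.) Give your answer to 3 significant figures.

65.3 g

Q = It = 11.3 × 5382 = 60820 C
n(e⁻) = 60820 / 96500 = 0.6303 mol
Pb²⁺ + 2e⁻ → Pb, so n(Pb) = 0.6303 / 2 = 0.3152 mol
m = 0.3152 × 207.2 = 65.3 g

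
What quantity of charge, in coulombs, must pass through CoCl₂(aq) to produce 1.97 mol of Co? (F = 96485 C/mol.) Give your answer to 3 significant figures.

Co²⁺ + 2e⁻ → Co, so n(e⁻) = 2 × 1.97 = 3.940 mol
Q = 3.940 × 96485 = 3.802×10^5 C

3.80×10^5 C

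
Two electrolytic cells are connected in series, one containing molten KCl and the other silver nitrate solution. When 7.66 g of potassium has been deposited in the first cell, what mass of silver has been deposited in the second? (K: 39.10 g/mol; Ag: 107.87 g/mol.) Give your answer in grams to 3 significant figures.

21.1 g

n(K) = 7.66 / 39.10 = 0.1959 mol
K⁺ + e⁻ → K, so n(e⁻) = 0.1959 mol
Same current for the same time ⇒ same n(e⁻) = 0.1959 mol in both cells.
Ag⁺ + e⁻ → Ag, so n(Ag) = 0.1959 mol
m(Ag) = 0.1959 × 107.87 = 21.1 g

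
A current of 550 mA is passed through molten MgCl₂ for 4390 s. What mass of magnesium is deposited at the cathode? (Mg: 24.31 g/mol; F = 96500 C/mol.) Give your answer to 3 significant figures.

Q = It = 0.550 × 4390 = 2415 C
Moles of electrons = 2415 / 96500 = 0.02503 mol
Mg²⁺ + 2e⁻ → Mg, so n(Mg) = 0.02503 / 2 = 0.01252 mol
m = 0.01252 × 24.31 = 0.304 g

0.304 g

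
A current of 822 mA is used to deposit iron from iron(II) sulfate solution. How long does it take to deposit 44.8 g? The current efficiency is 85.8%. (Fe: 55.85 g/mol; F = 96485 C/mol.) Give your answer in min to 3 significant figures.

3660 min

n(Fe) = 44.8 / 55.85 = 0.8021 mol
Fe²⁺ + 2e⁻ → Fe, so n(e⁻) = 2 × 0.8021 = 1.604 mol
Q = 1.604 × 96485 / 0.858 = 1.804×10^5 C
t = Q / I = 1.804×10^5 / 0.822 = 2.195×10^5 s = 3660 min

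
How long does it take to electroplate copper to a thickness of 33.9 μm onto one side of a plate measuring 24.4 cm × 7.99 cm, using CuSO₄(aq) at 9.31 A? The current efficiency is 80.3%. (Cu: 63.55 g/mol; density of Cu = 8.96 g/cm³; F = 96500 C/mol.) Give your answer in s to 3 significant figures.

2410 s

Plated area = 24.4 × 7.99 = 195.0 cm²
Volume = 195.0 × 33.9×10⁻⁴ cm = 0.6611 cm³
m(Cu) = 0.6611 × 8.96 = 5.923 g
n(Cu) = 5.923 / 63.55 = 0.09320 mol; n(e⁻) = 2 × 0.09320 = 0.1864 mol
Q = 0.1864 × 96500 / 0.803 = 22400 C
t = 22400 / 9.31 = 2406 s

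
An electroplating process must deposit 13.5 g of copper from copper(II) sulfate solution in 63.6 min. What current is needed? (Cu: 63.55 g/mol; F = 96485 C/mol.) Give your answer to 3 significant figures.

10.7 A

n(Cu) = 13.5 / 63.55 = 0.2124 mol
Cu²⁺ + 2e⁻ → Cu, so n(e⁻) = 2 × 0.2124 = 0.4248 mol
Q = 0.4248 × 96485 = 40990 C
I = Q / t = 40990 / 3816 s = 10.7 A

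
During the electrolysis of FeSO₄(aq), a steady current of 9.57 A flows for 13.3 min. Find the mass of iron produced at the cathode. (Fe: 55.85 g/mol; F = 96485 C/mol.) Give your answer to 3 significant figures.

2.21 g

Charge passed = 9.57 × 798 = 7637 C
n(e⁻) = Q/F = 7637/96485 = 0.07915 mol
Fe²⁺ + 2e⁻ → Fe, so n(Fe) = 0.07915 / 2 = 0.03958 mol
m = 0.03958 × 55.85 = 2.21 g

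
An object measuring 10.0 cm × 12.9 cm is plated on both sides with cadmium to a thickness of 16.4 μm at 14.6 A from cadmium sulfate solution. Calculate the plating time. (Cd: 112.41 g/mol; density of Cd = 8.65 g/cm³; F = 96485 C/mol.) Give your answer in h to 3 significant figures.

0.120 h

Plated area = 2 × 10.0 × 12.9 = 258.0 cm²
Volume = 258.0 × 16.4×10⁻⁴ cm = 0.4231 cm³
m(Cd) = 0.4231 × 8.65 = 3.660 g
n(Cd) = 3.660 / 112.41 = 0.03256 mol; n(e⁻) = 2 × 0.03256 = 0.06512 mol
Q = 0.06512 × 96485 = 6283 C
t = 6283 / 14.6 = 430.3 s = 0.120 h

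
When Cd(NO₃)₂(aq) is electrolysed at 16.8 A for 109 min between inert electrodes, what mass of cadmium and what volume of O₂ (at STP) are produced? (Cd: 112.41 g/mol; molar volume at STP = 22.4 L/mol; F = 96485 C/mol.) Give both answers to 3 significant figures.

Q = 16.8 × 6540 = 1.099×10^5 C; n(e⁻) = 1.099×10^5 / 96485 = 1.139 mol
Cathode: Cd²⁺ + 2e⁻ → Cd → n(Cd) = 1.139/2 = 0.5695 mol → 64.0 g
Anode: 2H₂O → O₂ + 4H⁺ + 4e⁻ → n(O₂) = 1.139/4 = 0.2848 mol → 6.38 L

64.0 g Cd; 6.38 L O₂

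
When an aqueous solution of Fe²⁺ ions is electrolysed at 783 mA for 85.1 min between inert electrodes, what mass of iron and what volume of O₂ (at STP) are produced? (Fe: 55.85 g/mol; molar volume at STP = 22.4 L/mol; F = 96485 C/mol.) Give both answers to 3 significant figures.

Q = 0.783 × 5106 = 3998 C; n(e⁻) = 3998 / 96485 = 0.04144 mol
Cathode: Fe²⁺ + 2e⁻ → Fe → n(Fe) = 0.04144/2 = 0.02072 mol → 1.16 g
Anode: 2H₂O → O₂ + 4H⁺ + 4e⁻ → n(O₂) = 0.04144/4 = 0.01036 mol → 0.232 L

1.16 g Fe; 0.232 L O₂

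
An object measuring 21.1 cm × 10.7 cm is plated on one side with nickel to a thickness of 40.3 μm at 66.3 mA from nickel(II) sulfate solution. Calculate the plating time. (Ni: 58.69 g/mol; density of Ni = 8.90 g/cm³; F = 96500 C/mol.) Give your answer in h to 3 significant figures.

Plated area = 21.1 × 10.7 = 225.8 cm²
Volume = 225.8 × 40.3×10⁻⁴ cm = 0.9100 cm³
m(Ni) = 0.9100 × 8.90 = 8.099 g
n(Ni) = 8.099 / 58.69 = 0.1380 mol; n(e⁻) = 2 × 0.1380 = 0.2760 mol
Q = 0.2760 × 96500 = 26630 C
t = 26630 / 0.0663 = 4.017×10^5 s = 112 h

112 h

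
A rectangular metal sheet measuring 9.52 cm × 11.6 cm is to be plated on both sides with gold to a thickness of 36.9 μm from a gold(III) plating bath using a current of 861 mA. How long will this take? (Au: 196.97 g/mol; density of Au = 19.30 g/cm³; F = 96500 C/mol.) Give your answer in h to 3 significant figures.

7.46 h

Plated area = 2 × 9.52 × 11.6 = 220.9 cm²
Volume = 220.9 × 36.9×10⁻⁴ cm = 0.8151 cm³
m(Au) = 0.8151 × 19.30 = 15.73 g
n(Au) = 15.73 / 196.97 = 0.07986 mol; n(e⁻) = 3 × 0.07986 = 0.2396 mol
Q = 0.2396 × 96500 = 23120 C
t = 23120 / 0.861 = 26850 s = 7.46 h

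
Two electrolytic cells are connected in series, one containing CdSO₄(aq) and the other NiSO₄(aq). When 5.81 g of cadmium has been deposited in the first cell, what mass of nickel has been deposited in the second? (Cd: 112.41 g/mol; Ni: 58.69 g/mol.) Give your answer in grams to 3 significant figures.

n(Cd) = 5.81 / 112.41 = 0.05169 mol
Cd²⁺ + 2e⁻ → Cd, so n(e⁻) = 2 × 0.05169 = 0.1034 mol
In series, the same 0.1034 mol of electrons flows through the second cell.
Ni²⁺ + 2e⁻ → Ni, so n(Ni) = 0.1034 / 2 = 0.05170 mol
m(Ni) = 0.05170 × 58.69 = 3.03 g

3.03 g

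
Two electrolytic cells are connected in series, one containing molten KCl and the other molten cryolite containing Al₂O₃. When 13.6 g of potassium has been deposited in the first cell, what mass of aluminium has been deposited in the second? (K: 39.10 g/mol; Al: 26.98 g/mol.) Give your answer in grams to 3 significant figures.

n(K) = 13.6 / 39.10 = 0.3478 mol
K⁺ + e⁻ → K, so n(e⁻) = 0.3478 mol
The cells are in series, so the same charge (and hence the same n(e⁻) = 0.3478 mol) passes through both.
Al³⁺ + 3e⁻ → Al, so n(Al) = 0.3478 / 3 = 0.1159 mol
m(Al) = 0.1159 × 26.98 = 3.13 g

3.13 g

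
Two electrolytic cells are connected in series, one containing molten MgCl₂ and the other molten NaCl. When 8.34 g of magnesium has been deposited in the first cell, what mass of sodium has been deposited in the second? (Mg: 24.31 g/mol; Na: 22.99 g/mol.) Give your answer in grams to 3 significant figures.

15.8 g

n(Mg) = 8.34 / 24.31 = 0.3431 mol
Mg²⁺ + 2e⁻ → Mg, so n(e⁻) = 2 × 0.3431 = 0.6862 mol
Same current for the same time ⇒ same n(e⁻) = 0.6862 mol in both cells.
Na⁺ + e⁻ → Na, so n(Na) = 0.6862 mol
m(Na) = 0.6862 × 22.99 = 15.8 g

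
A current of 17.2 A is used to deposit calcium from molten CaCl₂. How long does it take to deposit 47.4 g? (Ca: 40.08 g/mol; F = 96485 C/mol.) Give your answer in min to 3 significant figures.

n(Ca) = 47.4 / 40.08 = 1.183 mol
Ca²⁺ + 2e⁻ → Ca, so n(e⁻) = 2 × 1.183 = 2.366 mol
Q = 2.366 × 96485 = 2.283×10^5 C
t = Q / I = 2.283×10^5 / 17.2 = 13270 s = 221 min

221 min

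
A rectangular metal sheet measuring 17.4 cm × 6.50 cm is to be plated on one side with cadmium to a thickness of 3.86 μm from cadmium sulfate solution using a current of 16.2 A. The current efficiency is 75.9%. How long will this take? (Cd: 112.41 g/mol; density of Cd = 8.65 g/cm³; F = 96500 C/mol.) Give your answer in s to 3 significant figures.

52.7 s

Plated area = 17.4 × 6.50 = 113.1 cm²
Volume = 113.1 × 3.86×10⁻⁴ cm = 0.04366 cm³
m(Cd) = 0.04366 × 8.65 = 0.3777 g
n(Cd) = 0.3777 / 112.41 = 0.003360 mol; n(e⁻) = 2 × 0.003360 = 0.006720 mol
Q = 0.006720 × 96500 / 0.759 = 854.4 C
t = 854.4 / 16.2 = 52.74 s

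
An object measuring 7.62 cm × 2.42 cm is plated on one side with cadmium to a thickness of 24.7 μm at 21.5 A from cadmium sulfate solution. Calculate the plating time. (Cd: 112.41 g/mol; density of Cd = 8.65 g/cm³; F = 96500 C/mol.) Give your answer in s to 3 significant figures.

31.5 s

Plated area = 7.62 × 2.42 = 18.44 cm²
Volume = 18.44 × 24.7×10⁻⁴ cm = 0.04555 cm³
m(Cd) = 0.04555 × 8.65 = 0.3940 g
n(Cd) = 0.3940 / 112.41 = 0.003505 mol; n(e⁻) = 2 × 0.003505 = 0.007010 mol
Q = 0.007010 × 96500 = 676.5 C
t = 676.5 / 21.5 = 31.47 s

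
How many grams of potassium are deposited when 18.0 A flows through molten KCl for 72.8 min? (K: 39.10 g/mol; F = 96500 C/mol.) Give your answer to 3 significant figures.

Q = 18.0 A × 4368 s = 78620 C
Moles of electrons = 78620 / 96500 = 0.8147 mol
K⁺ + e⁻ → K, so n(K) = 0.8147 mol
m = 0.8147 × 39.10 = 31.9 g

31.9 g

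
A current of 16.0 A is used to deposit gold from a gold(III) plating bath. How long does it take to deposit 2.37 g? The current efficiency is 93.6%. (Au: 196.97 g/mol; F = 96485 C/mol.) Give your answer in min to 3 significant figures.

n(Au) = 2.37 / 196.97 = 0.01203 mol
Au³⁺ + 3e⁻ → Au, so n(e⁻) = 3 × 0.01203 = 0.03609 mol
Q = 0.03609 × 96485 / 0.936 = 3720 C
t = Q / I = 3720 / 16.0 = 232.5 s = 3.88 min

3.88 min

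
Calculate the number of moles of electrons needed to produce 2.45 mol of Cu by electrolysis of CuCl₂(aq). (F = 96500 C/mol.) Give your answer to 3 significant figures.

Cu²⁺ + 2e⁻ → Cu, so n(e⁻) = 2 × 2.45 = 4.900 mol

4.90 mol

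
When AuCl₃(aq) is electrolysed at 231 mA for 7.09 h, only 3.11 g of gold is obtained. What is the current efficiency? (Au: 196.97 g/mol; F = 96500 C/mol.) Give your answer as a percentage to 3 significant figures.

77.5%

Q = 0.231 × 25524 = 5896 C
n(e⁻) = 5896 / 96500 = 0.06110 mol
Au³⁺ + 3e⁻ → Au, so theoretical n(Au) = 0.02037 mol → 4.012 g
Efficiency = 3.11 / 4.012 = 0.7752 = 77.5%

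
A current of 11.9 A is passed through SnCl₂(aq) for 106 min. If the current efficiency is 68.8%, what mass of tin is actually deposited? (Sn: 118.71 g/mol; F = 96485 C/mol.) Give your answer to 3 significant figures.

Q = 11.9 × 6360 = 75680 C
n(e⁻) = 75680 / 96485 = 0.7844 mol
Sn²⁺ + 2e⁻ → Sn, so theoretical m(Sn) = 0.3922 × 118.71 = 46.56 g
Actual mass = 68.8% × 46.56 = 32.0 g

32.0 g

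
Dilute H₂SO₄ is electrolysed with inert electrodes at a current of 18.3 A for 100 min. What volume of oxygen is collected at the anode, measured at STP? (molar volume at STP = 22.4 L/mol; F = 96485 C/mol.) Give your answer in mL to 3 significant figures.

6370 mL

Charge passed = 18.3 × 6000 = 1.098×10^5 C
n(e⁻) = Q/F = 1.098×10^5/96485 = 1.138 mol
2H₂O → O₂ + 4H⁺ + 4e⁻, so n(O₂) = 1.138 / 4 = 0.2845 mol
V = 0.2845 × 22.4 = 6.373 L
= 6370 mL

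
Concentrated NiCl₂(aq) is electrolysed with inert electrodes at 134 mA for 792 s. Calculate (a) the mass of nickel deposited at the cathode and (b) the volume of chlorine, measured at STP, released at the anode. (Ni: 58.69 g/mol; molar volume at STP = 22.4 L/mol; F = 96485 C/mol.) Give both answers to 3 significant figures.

0.0323 g Ni; 0.0123 L Cl₂

Q = 0.134 × 792 = 106.1 C; n(e⁻) = 106.1 / 96485 = 0.001100 mol
Cathode: Ni²⁺ + 2e⁻ → Ni → n(Ni) = 0.001100/2 = 5.500×10^-4 mol → 0.0323 g
Anode: 2Cl⁻ → Cl₂ + 2e⁻ → n(Cl₂) = 0.001100/2 = 5.500×10^-4 mol → 0.0123 L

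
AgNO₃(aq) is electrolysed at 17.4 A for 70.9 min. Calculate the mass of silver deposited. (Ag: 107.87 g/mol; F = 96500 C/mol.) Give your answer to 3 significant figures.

82.7 g

Q = 17.4 A × 4254 s = 74020 C
Moles of electrons = 74020 / 96500 = 0.7670 mol
Ag⁺ + e⁻ → Ag, so n(Ag) = 0.7670 mol
m = 0.7670 × 107.87 = 82.7 g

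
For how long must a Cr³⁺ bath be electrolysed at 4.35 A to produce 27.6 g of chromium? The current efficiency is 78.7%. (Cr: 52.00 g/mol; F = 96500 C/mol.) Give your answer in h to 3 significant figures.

12.5 h

n(Cr) = 27.6 / 52.00 = 0.5308 mol
Cr³⁺ + 3e⁻ → Cr, so n(e⁻) = 3 × 0.5308 = 1.592 mol
Q = 1.592 × 96500 / 0.787 = 1.952×10^5 C
t = Q / I = 1.952×10^5 / 4.35 = 44870 s = 12.5 h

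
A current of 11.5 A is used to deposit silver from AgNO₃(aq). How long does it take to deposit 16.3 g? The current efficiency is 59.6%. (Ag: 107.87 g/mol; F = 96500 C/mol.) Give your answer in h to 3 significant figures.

n(Ag) = 16.3 / 107.87 = 0.1511 mol
Ag⁺ + e⁻ → Ag, so n(e⁻) = 0.1511 mol
Q = 0.1511 × 96500 / 0.596 = 24470 C
t = Q / I = 24470 / 11.5 = 2128 s = 0.591 h

0.591 h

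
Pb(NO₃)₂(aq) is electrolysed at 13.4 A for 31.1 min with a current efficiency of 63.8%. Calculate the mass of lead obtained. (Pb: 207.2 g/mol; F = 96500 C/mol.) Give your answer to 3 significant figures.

Q = 13.4 × 1866 = 25000 C
n(e⁻) = 25000 / 96500 = 0.2591 mol
Pb²⁺ + 2e⁻ → Pb, so theoretical m(Pb) = 0.1296 × 207.2 = 26.85 g
Actual mass = 63.8% × 26.85 = 17.1 g

17.1 g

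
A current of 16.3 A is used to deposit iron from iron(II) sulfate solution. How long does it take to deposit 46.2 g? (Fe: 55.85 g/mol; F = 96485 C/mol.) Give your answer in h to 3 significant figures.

2.72 h

n(Fe) = 46.2 / 55.85 = 0.8272 mol
Fe²⁺ + 2e⁻ → Fe, so n(e⁻) = 2 × 0.8272 = 1.654 mol
Q = 1.654 × 96485 = 1.596×10^5 C
t = Q / I = 1.596×10^5 / 16.3 = 9791 s = 2.72 h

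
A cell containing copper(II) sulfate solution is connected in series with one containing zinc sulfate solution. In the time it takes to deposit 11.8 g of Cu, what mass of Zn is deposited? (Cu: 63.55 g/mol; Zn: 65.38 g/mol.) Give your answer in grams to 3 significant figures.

n(Cu) = 11.8 / 63.55 = 0.1857 mol
Cu²⁺ + 2e⁻ → Cu, so n(e⁻) = 2 × 0.1857 = 0.3714 mol
Since the cells are in series, n(e⁻) in the Zn cell is also 0.3714 mol.
Zn²⁺ + 2e⁻ → Zn, so n(Zn) = 0.3714 / 2 = 0.1857 mol
m(Zn) = 0.1857 × 65.38 = 12.1 g

12.1 g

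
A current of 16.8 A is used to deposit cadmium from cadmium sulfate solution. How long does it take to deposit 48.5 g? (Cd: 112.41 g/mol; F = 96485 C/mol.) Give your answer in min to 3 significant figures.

82.6 min

n(Cd) = 48.5 / 112.41 = 0.4315 mol
Cd²⁺ + 2e⁻ → Cd, so n(e⁻) = 2 × 0.4315 = 0.8630 mol
Q = 0.8630 × 96485 = 83270 C
t = Q / I = 83270 / 16.8 = 4957 s = 82.6 min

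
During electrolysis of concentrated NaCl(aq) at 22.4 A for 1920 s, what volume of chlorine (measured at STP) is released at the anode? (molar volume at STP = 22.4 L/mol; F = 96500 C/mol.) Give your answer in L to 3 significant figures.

Q = It = 22.4 × 1920 = 43010 C
Moles of electrons = 43010 / 96500 = 0.4457 mol
2Cl⁻ → Cl₂ + 2e⁻, so n(Cl₂) = 0.4457 / 2 = 0.2229 mol
V = 0.2229 × 22.4 = 4.993 L

4.99 L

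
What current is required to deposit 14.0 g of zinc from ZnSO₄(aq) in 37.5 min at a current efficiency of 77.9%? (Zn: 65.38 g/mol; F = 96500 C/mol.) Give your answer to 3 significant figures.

n(Zn) = 14.0 / 65.38 = 0.2141 mol
Zn²⁺ + 2e⁻ → Zn, so n(e⁻) = 2 × 0.2141 = 0.4282 mol
Q = 0.4282 × 96500 / 0.779 = 53040 C
I = Q / t = 53040 / 2250 s = 23.6 A

23.6 A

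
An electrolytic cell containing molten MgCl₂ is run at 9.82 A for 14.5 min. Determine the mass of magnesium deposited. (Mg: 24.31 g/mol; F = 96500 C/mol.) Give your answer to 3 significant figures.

1.08 g

Q = 9.82 A × 870 s = 8543 C
n(e⁻) = Q/F = 8543/96500 = 0.08853 mol
Mg²⁺ + 2e⁻ → Mg, so n(Mg) = 0.08853 / 2 = 0.04427 mol
m = 0.04427 × 24.31 = 1.08 g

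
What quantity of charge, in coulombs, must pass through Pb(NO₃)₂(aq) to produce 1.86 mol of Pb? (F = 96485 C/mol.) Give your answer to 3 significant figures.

Pb²⁺ + 2e⁻ → Pb, so n(e⁻) = 2 × 1.86 = 3.720 mol
Q = 3.720 × 96485 = 3.589×10^5 C

3.59×10^5 C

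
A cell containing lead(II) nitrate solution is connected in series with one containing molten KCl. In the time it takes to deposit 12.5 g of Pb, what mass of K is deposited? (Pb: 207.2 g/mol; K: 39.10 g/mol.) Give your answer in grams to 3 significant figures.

4.72 g

n(Pb) = 12.5 / 207.2 = 0.06033 mol
Pb²⁺ + 2e⁻ → Pb, so n(e⁻) = 2 × 0.06033 = 0.1207 mol
The cells are in series, so the same charge (and hence the same n(e⁻) = 0.1207 mol) passes through both.
K⁺ + e⁻ → K, so n(K) = 0.1207 mol
m(K) = 0.1207 × 39.10 = 4.72 g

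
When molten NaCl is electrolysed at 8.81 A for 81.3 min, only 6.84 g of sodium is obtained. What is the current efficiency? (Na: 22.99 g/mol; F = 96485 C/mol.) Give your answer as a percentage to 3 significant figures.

66.8%

Q = 8.81 × 4878 = 42980 C
n(e⁻) = 42980 / 96485 = 0.4455 mol
Na⁺ + e⁻ → Na, so theoretical n(Na) = 0.4455 mol → 10.24 g
Efficiency = 6.84 / 10.24 = 0.6680 = 66.8%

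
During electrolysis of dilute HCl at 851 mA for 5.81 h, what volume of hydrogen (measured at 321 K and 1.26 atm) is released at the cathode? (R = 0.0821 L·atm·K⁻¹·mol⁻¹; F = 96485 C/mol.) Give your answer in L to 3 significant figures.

Charge passed = 0.851 × 20916 = 17800 C
n(e⁻) = 17800 / 96485 = 0.1845 mol
2H⁺ + 2e⁻ → H₂, so n(H₂) = 0.1845 / 2 = 0.09225 mol
V = nRT/P = 0.09225 × 0.0821 × 321 / 1.26 = 1.929 L

1.93 L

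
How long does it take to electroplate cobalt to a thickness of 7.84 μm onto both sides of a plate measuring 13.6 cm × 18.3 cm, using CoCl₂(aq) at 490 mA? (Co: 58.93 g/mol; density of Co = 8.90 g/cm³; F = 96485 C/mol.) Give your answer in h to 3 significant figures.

6.45 h

Plated area = 2 × 13.6 × 18.3 = 497.8 cm²
Volume = 497.8 × 7.84×10⁻⁴ cm = 0.3903 cm³
m(Co) = 0.3903 × 8.90 = 3.474 g
n(Co) = 3.474 / 58.93 = 0.05895 mol; n(e⁻) = 2 × 0.05895 = 0.1179 mol
Q = 0.1179 × 96485 = 11380 C
t = 11380 / 0.490 = 23220 s = 6.45 h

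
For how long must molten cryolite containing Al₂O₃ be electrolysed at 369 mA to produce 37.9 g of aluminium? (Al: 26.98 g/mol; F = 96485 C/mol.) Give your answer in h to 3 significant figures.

306 h

n(Al) = 37.9 / 26.98 = 1.405 mol
Al³⁺ + 3e⁻ → Al, so n(e⁻) = 3 × 1.405 = 4.215 mol
Q = 4.215 × 96485 = 4.067×10^5 C
t = Q / I = 4.067×10^5 / 0.369 = 1.102×10^6 s = 306 h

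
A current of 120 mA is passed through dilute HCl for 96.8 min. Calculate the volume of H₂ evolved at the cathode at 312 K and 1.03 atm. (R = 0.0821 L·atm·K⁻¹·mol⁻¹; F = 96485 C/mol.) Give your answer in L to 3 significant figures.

Q = 0.120 A × 5808 s = 697.0 C
n(e⁻) = Q/F = 697.0/96485 = 0.007224 mol
2H⁺ + 2e⁻ → H₂, so n(H₂) = 0.007224 / 2 = 0.003612 mol
V = nRT/P = 0.003612 × 0.0821 × 312 / 1.03 = 0.08983 L

0.0898 L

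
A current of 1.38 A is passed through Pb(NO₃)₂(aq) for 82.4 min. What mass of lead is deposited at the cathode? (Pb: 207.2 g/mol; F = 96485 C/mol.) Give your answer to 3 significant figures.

Q = 1.38 A × 4944 s = 6823 C
n(e⁻) = 6823 / 96485 = 0.07072 mol
Pb²⁺ + 2e⁻ → Pb, so n(Pb) = 0.07072 / 2 = 0.03536 mol
m = 0.03536 × 207.2 = 7.33 g

7.33 g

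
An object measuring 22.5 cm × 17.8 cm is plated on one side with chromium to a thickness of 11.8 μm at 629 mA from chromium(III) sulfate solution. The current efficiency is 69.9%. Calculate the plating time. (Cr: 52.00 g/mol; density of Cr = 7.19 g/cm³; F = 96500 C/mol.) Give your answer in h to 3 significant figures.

12.0 h

Plated area = 22.5 × 17.8 = 400.5 cm²
Volume = 400.5 × 11.8×10⁻⁴ cm = 0.4726 cm³
m(Cr) = 0.4726 × 7.19 = 3.398 g
n(Cr) = 3.398 / 52.00 = 0.06535 mol; n(e⁻) = 3 × 0.06535 = 0.1961 mol
Q = 0.1961 × 96500 / 0.699 = 27070 C
t = 27070 / 0.629 = 43040 s = 12.0 h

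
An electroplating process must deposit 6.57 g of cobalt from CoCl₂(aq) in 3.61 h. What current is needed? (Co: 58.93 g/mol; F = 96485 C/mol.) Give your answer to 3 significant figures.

1.66 A

n(Co) = 6.57 / 58.93 = 0.1115 mol
Co²⁺ + 2e⁻ → Co, so n(e⁻) = 2 × 0.1115 = 0.2230 mol
Q = 0.2230 × 96485 = 21520 C
I = Q / t = 21520 / 12996 s = 1.66 A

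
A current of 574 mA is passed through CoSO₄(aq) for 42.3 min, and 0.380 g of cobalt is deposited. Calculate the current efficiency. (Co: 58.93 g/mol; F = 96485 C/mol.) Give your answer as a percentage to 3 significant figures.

85.4%

Q = 0.574 × 2538 = 1457 C
n(e⁻) = 1457 / 96485 = 0.01510 mol
Co²⁺ + 2e⁻ → Co, so theoretical n(Co) = 0.007550 mol → 0.4449 g
Efficiency = 0.380 / 0.4449 = 0.8541 = 85.4%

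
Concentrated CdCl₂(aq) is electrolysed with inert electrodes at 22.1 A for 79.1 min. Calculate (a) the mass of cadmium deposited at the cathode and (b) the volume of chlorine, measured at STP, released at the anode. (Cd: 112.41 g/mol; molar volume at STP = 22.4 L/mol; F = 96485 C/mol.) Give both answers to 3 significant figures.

61.1 g Cd; 12.2 L Cl₂

Q = 22.1 × 4746 = 1.049×10^5 C; n(e⁻) = 1.049×10^5 / 96485 = 1.087 mol
Cathode: Cd²⁺ + 2e⁻ → Cd → n(Cd) = 1.087/2 = 0.5435 mol → 61.1 g
Anode: 2Cl⁻ → Cl₂ + 2e⁻ → n(Cl₂) = 1.087/2 = 0.5435 mol → 12.2 L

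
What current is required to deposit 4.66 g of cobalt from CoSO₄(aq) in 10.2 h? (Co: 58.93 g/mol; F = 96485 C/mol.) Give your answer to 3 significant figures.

0.416 A

n(Co) = 4.66 / 58.93 = 0.07908 mol
Co²⁺ + 2e⁻ → Co, so n(e⁻) = 2 × 0.07908 = 0.1582 mol
Q = 0.1582 × 96485 = 15260 C
I = Q / t = 15260 / 36720 s = 0.416 A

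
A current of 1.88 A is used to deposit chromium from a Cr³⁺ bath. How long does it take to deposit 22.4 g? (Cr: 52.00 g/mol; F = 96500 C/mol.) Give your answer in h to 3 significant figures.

n(Cr) = 22.4 / 52.00 = 0.4308 mol
Cr³⁺ + 3e⁻ → Cr, so n(e⁻) = 3 × 0.4308 = 1.292 mol
Q = 1.292 × 96500 = 1.247×10^5 C
t = Q / I = 1.247×10^5 / 1.88 = 66330 s = 18.4 h

18.4 h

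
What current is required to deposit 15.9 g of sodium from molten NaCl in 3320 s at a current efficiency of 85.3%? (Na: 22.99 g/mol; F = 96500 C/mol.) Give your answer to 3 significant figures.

23.6 A

n(Na) = 15.9 / 22.99 = 0.6916 mol
Na⁺ + e⁻ → Na, so n(e⁻) = 0.6916 mol
Q = 0.6916 × 96500 / 0.853 = 78240 C
I = Q / t = 78240 / 3320 s = 23.6 A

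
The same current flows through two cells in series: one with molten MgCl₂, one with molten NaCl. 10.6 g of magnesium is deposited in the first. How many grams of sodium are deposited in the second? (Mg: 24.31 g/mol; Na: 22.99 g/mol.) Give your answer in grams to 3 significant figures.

20.0 g

n(Mg) = 10.6 / 24.31 = 0.4360 mol
Mg²⁺ + 2e⁻ → Mg, so n(e⁻) = 2 × 0.4360 = 0.8720 mol
In series, the same 0.8720 mol of electrons flows through the second cell.
Na⁺ + e⁻ → Na, so n(Na) = 0.8720 mol
m(Na) = 0.8720 × 22.99 = 20.0 g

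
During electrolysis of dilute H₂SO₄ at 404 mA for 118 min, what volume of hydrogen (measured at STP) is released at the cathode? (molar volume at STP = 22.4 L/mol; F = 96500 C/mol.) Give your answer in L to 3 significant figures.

Charge passed = 0.404 × 7080 = 2860 C
n(e⁻) = 2860 / 96500 = 0.02964 mol
2H⁺ + 2e⁻ → H₂, so n(H₂) = 0.02964 / 2 = 0.01482 mol
V = 0.01482 × 22.4 = 0.3320 L

0.332 L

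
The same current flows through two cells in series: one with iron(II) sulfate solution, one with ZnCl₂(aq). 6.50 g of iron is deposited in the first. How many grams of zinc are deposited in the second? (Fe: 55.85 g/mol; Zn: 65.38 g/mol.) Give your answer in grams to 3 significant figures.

7.61 g

n(Fe) = 6.50 / 55.85 = 0.1164 mol
Fe²⁺ + 2e⁻ → Fe, so n(e⁻) = 2 × 0.1164 = 0.2328 mol
In series, the same 0.2328 mol of electrons flows through the second cell.
Zn²⁺ + 2e⁻ → Zn, so n(Zn) = 0.2328 / 2 = 0.1164 mol
m(Zn) = 0.1164 × 65.38 = 7.61 g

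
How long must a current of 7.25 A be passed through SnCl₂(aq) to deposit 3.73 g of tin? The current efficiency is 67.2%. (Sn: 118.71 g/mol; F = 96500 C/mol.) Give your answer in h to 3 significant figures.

0.346 h

n(Sn) = 3.73 / 118.71 = 0.03142 mol
Sn²⁺ + 2e⁻ → Sn, so n(e⁻) = 2 × 0.03142 = 0.06284 mol
Q = 0.06284 × 96500 / 0.672 = 9024 C
t = Q / I = 9024 / 7.25 = 1245 s = 0.346 h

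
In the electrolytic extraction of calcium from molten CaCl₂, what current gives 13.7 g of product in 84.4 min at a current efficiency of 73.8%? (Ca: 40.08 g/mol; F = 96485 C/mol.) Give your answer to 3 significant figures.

17.6 A

n(Ca) = 13.7 / 40.08 = 0.3418 mol
Ca²⁺ + 2e⁻ → Ca, so n(e⁻) = 2 × 0.3418 = 0.6836 mol
Q = 0.6836 × 96485 / 0.738 = 89370 C
I = Q / t = 89370 / 5064 s = 17.6 A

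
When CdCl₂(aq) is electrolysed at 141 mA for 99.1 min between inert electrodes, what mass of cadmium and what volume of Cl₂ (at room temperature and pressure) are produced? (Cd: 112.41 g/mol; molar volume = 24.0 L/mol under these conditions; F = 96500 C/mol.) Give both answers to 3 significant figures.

0.488 g Cd; 0.104 L Cl₂

Q = 0.141 × 5946 = 838.4 C; n(e⁻) = 838.4 / 96500 = 0.008688 mol
Cathode: Cd²⁺ + 2e⁻ → Cd → n(Cd) = 0.008688/2 = 0.004344 mol → 0.488 g
Anode: 2Cl⁻ → Cl₂ + 2e⁻ → n(Cl₂) = 0.008688/2 = 0.004344 mol → 0.104 L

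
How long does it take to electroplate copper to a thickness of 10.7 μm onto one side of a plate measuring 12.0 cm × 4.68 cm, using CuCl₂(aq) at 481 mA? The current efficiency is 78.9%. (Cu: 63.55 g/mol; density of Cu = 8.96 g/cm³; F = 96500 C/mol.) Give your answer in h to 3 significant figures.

Plated area = 12.0 × 4.68 = 56.16 cm²
Volume = 56.16 × 10.7×10⁻⁴ cm = 0.06009 cm³
m(Cu) = 0.06009 × 8.96 = 0.5384 g
n(Cu) = 0.5384 / 63.55 = 0.008472 mol; n(e⁻) = 2 × 0.008472 = 0.01694 mol
Q = 0.01694 × 96500 / 0.789 = 2072 C
t = 2072 / 0.481 = 4308 s = 1.20 h

1.20 h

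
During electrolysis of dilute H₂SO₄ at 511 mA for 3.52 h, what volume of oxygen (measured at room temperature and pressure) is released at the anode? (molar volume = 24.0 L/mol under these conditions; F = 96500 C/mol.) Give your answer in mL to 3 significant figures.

Q = 0.511 A × 12672 s = 6475 C
n(e⁻) = 6475 / 96500 = 0.06710 mol
2H₂O → O₂ + 4H⁺ + 4e⁻, so n(O₂) = 0.06710 / 4 = 0.01678 mol
V = 0.01678 × 24.0 = 0.4027 L
= 403 mL

403 mL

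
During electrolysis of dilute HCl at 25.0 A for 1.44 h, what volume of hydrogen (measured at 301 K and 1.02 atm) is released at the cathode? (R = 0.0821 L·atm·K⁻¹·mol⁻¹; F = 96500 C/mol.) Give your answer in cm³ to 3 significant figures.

16300 cm³

Charge passed = 25.0 × 5184 = 1.296×10^5 C
n(e⁻) = Q/F = 1.296×10^5/96500 = 1.343 mol
2H⁺ + 2e⁻ → H₂, so n(H₂) = 1.343 / 2 = 0.6715 mol
V = nRT/P = 0.6715 × 0.0821 × 301 / 1.02 = 16.27 L
= 16300 cm³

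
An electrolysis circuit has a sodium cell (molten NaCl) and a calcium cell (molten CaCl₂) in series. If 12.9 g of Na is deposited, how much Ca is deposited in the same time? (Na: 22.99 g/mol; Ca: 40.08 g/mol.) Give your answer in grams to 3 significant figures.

11.2 g

n(Na) = 12.9 / 22.99 = 0.5611 mol
Na⁺ + e⁻ → Na, so n(e⁻) = 0.5611 mol
Same current for the same time ⇒ same n(e⁻) = 0.5611 mol in both cells.
Ca²⁺ + 2e⁻ → Ca, so n(Ca) = 0.5611 / 2 = 0.2806 mol
m(Ca) = 0.2806 × 40.08 = 11.2 g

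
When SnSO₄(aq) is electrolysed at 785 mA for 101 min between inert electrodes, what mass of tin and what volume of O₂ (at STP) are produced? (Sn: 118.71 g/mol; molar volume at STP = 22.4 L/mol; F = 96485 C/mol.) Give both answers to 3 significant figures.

2.93 g Sn; 0.276 L O₂

Q = 0.785 × 6060 = 4757 C; n(e⁻) = 4757 / 96485 = 0.04930 mol
Cathode: Sn²⁺ + 2e⁻ → Sn → n(Sn) = 0.04930/2 = 0.02465 mol → 2.93 g
Anode: 2H₂O → O₂ + 4H⁺ + 4e⁻ → n(O₂) = 0.04930/4 = 0.01233 mol → 0.276 L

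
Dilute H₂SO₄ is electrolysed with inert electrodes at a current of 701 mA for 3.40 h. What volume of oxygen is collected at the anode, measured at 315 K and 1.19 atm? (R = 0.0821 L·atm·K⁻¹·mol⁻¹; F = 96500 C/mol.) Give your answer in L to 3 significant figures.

0.483 L

Charge passed = 0.701 × 12240 = 8580 C
n(e⁻) = 8580 / 96500 = 0.08891 mol
2H₂O → O₂ + 4H⁺ + 4e⁻, so n(O₂) = 0.08891 / 4 = 0.02223 mol
V = nRT/P = 0.02223 × 0.0821 × 315 / 1.19 = 0.4831 L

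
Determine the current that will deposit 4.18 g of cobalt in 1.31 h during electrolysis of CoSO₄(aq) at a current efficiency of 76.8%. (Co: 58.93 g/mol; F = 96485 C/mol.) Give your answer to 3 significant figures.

3.78 A

n(Co) = 4.18 / 58.93 = 0.07093 mol
Co²⁺ + 2e⁻ → Co, so n(e⁻) = 2 × 0.07093 = 0.1419 mol
Q = 0.1419 × 96485 / 0.768 = 17830 C
I = Q / t = 17830 / 4716 s = 3.78 A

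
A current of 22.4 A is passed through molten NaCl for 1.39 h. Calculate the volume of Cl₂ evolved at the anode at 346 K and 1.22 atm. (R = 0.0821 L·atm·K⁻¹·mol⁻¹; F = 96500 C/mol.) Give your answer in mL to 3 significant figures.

13500 mL

Q = It = 22.4 × 5004 = 1.121×10^5 C
n(e⁻) = Q/F = 1.121×10^5/96500 = 1.162 mol
2Cl⁻ → Cl₂ + 2e⁻, so n(Cl₂) = 1.162 / 2 = 0.5810 mol
V = nRT/P = 0.5810 × 0.0821 × 346 / 1.22 = 13.53 L
= 13500 mL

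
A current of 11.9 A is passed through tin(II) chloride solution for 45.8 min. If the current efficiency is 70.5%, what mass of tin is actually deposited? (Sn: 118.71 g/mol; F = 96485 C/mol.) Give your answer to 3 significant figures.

Q = 11.9 × 2748 = 32700 C
n(e⁻) = 32700 / 96485 = 0.3389 mol
Sn²⁺ + 2e⁻ → Sn, so theoretical m(Sn) = 0.1695 × 118.71 = 20.12 g
Actual mass = 70.5% × 20.12 = 14.2 g

14.2 g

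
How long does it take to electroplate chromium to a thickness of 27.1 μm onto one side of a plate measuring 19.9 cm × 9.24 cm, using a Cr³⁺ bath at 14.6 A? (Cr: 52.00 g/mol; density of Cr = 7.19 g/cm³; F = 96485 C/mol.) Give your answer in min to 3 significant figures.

22.8 min

Plated area = 19.9 × 9.24 = 183.9 cm²
Volume = 183.9 × 27.1×10⁻⁴ cm = 0.4984 cm³
m(Cr) = 0.4984 × 7.19 = 3.583 g
n(Cr) = 3.583 / 52.00 = 0.06890 mol; n(e⁻) = 3 × 0.06890 = 0.2067 mol
Q = 0.2067 × 96485 = 19940 C
t = 19940 / 14.6 = 1366 s = 22.8 min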